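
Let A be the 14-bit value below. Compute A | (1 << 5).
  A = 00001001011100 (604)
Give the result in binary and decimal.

Mask = 1 << 5 = 00000000100000
Bit 5 of A is 0, so OR-ing with the mask flips it to 1.
  00001001011100
| 00000000100000
----------------
  00001001111100

Answer: 00001001111100 (636)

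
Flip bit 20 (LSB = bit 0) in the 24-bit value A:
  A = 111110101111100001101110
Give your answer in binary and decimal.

Mask = 1 << 20 = 000100000000000000000000
Bit 20 of A is 1; XOR with the mask flips it to 0.
  111110101111100001101110
^ 000100000000000000000000
--------------------------
  111010101111100001101110

Answer: 111010101111100001101110 (15399022)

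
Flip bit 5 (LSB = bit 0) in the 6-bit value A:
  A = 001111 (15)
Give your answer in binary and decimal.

Mask = 1 << 5 = 100000
Bit 5 of A is 0; XOR with the mask flips it to 1.
  001111
^ 100000
--------
  101111

Answer: 101111 (47)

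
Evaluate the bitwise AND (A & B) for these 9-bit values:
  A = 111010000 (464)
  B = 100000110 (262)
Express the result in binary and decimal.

Apply & to each column (1 only where both bits are 1):
  111010000
& 100000110
-----------
  100000000

Answer: 100000000 (256)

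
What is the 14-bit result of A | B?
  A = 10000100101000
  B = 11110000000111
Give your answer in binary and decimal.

Apply | to each column (1 where either bit is 1):
  10000100101000
| 11110000000111
----------------
  11110100101111

Answer: 11110100101111 (15663)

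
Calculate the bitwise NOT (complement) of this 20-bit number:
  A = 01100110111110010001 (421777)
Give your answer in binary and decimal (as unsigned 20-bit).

Flip each bit (0->1, 1->0):
  01100110111110010001
  10011001000001101110

Answer: 10011001000001101110 (626798)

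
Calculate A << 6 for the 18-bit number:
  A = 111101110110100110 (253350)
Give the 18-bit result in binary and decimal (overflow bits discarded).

Shift left by 6: drop the top 6 bit(s), append 6 zero(s) on the right.
  111101110110100110  ->  discard [111101], keep [110110100110], append 000000
= 110110100110000000

Answer: 110110100110000000 (223616)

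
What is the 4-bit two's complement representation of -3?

1. Binary of +3:  0011
2. Invert bits:     1100
3. Add 1:           1101

Answer: 1101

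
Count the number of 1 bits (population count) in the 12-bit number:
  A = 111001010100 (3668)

111001010100
1-bits at positions (from bit 0 = LSB): 2, 4, 6, 9, 10, 11
Count = 6

Answer: 6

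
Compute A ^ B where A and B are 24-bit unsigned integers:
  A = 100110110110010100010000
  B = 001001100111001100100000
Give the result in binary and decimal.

Apply ^ to each column (1 where bits differ):
  100110110110010100010000
^ 001001100111001100100000
--------------------------
  101111010001011000110000

Answer: 101111010001011000110000 (12391984)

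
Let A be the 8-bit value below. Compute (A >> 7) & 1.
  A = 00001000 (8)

Bit 7 is the 8th from the right.
  00001000
  ^
That bit is 0.

Answer: 0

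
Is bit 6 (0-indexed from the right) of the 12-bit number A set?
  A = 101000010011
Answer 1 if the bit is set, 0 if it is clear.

Bit 6 is the 7th from the right.
  101000010011
       ^
That bit is 0.

Answer: 0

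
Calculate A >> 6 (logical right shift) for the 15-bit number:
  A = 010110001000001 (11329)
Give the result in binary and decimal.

Logical shift right by 6: drop the bottom 6 bit(s), prepend 6 zero(s) on the left.
  010110001000001  ->  keep [010110001], discard [000001], prepend 000000
= 000000010110001

Answer: 000000010110001 (177)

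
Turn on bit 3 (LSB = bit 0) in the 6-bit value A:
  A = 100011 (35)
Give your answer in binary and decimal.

Mask = 1 << 3 = 001000
Bit 3 of A is 0, so OR-ing with the mask flips it to 1.
  100011
| 001000
--------
  101011

Answer: 101011 (43)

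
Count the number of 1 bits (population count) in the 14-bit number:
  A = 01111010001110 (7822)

01111010001110
1-bits at positions (from bit 0 = LSB): 1, 2, 3, 7, 9, 10, 11, 12
Count = 8

Answer: 8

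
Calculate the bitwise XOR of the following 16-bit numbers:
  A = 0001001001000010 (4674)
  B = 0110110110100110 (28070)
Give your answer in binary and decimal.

Apply ^ to each column (1 where bits differ):
  0001001001000010
^ 0110110110100110
------------------
  0111111111100100

Answer: 0111111111100100 (32740)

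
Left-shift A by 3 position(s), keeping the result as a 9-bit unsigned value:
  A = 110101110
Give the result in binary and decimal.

Shift left by 3: drop the top 3 bit(s), append 3 zero(s) on the right.
  110101110  ->  discard [110], keep [101110], append 000
= 101110000

Answer: 101110000 (368)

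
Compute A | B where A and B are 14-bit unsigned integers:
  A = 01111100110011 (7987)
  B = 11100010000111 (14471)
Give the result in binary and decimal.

Apply | to each column (1 where either bit is 1):
  01111100110011
| 11100010000111
----------------
  11111110110111

Answer: 11111110110111 (16311)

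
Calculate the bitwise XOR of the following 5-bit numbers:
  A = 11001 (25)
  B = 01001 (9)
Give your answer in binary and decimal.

Apply ^ to each column (1 where bits differ):
  11001
^ 01001
-------
  10000

Answer: 10000 (16)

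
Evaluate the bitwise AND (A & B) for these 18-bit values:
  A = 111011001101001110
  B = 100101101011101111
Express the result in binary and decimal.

Apply & to each column (1 only where both bits are 1):
  111011001101001110
& 100101101011101111
--------------------
  100001001001001110

Answer: 100001001001001110 (135758)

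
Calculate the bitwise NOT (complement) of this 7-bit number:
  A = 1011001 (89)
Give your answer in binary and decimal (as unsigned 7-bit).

Flip each bit (0->1, 1->0):
  1011001
  0100110

Answer: 0100110 (38)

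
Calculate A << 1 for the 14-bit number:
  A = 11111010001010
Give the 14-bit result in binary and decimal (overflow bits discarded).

Shift left by 1: drop the top 1 bit(s), append 1 zero(s) on the right.
  11111010001010  ->  discard [1], keep [1111010001010], append 0
= 11110100010100

Answer: 11110100010100 (15636)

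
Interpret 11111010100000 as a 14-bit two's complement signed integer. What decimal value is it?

MSB is 1, so the value is negative. Find the magnitude:
1. Invert bits:  00000101011111
2. Add 1:        00000101100000  = 352
3. Apply sign:   -352

Answer: -352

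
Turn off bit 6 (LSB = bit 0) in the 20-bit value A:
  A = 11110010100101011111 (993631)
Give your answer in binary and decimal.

Mask = ~(1 << 6) = 11111111111110111111
Bit 6 of A is 1, so AND-ing with the mask clears it to 0.
  11110010100101011111
& 11111111111110111111
----------------------
  11110010100100011111

Answer: 11110010100100011111 (993567)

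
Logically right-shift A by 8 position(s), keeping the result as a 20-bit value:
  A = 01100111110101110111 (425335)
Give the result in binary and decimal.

Logical shift right by 8: drop the bottom 8 bit(s), prepend 8 zero(s) on the left.
  01100111110101110111  ->  keep [011001111101], discard [01110111], prepend 00000000
= 00000000011001111101

Answer: 00000000011001111101 (1661)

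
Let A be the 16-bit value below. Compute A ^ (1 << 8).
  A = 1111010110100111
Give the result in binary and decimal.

Mask = 1 << 8 = 0000000100000000
Bit 8 of A is 1; XOR with the mask flips it to 0.
  1111010110100111
^ 0000000100000000
------------------
  1111010010100111

Answer: 1111010010100111 (62631)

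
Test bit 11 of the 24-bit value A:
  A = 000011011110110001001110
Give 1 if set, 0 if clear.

Bit 11 is the 12th from the right.
  000011011110110001001110
              ^
That bit is 1.

Answer: 1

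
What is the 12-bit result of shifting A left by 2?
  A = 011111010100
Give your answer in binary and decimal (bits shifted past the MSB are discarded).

Shift left by 2: drop the top 2 bit(s), append 2 zero(s) on the right.
  011111010100  ->  discard [01], keep [1111010100], append 00
= 111101010000

Answer: 111101010000 (3920)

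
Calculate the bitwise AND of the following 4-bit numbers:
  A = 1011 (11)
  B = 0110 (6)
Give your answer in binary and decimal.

Apply & to each column (1 only where both bits are 1):
  1011
& 0110
------
  0010

Answer: 0010 (2)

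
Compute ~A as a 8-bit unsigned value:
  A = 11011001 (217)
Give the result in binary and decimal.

Flip each bit (0->1, 1->0):
  11011001
  00100110

Answer: 00100110 (38)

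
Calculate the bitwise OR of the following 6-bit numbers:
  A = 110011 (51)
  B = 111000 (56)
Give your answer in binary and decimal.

Apply | to each column (1 where either bit is 1):
  110011
| 111000
--------
  111011

Answer: 111011 (59)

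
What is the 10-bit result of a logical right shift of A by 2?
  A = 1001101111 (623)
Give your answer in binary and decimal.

Logical shift right by 2: drop the bottom 2 bit(s), prepend 2 zero(s) on the left.
  1001101111  ->  keep [10011011], discard [11], prepend 00
= 0010011011

Answer: 0010011011 (155)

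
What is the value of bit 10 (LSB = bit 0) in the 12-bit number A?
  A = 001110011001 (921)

Bit 10 is the 11th from the right.
  001110011001
   ^
That bit is 0.

Answer: 0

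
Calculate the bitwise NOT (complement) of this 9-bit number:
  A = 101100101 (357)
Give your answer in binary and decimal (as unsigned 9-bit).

Flip each bit (0->1, 1->0):
  101100101
  010011010

Answer: 010011010 (154)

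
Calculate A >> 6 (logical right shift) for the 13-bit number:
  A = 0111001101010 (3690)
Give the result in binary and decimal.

Logical shift right by 6: drop the bottom 6 bit(s), prepend 6 zero(s) on the left.
  0111001101010  ->  keep [0111001], discard [101010], prepend 000000
= 0000000111001

Answer: 0000000111001 (57)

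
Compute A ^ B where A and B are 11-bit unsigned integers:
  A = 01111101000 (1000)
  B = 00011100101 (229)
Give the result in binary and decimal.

Apply ^ to each column (1 where bits differ):
  01111101000
^ 00011100101
-------------
  01100001101

Answer: 01100001101 (781)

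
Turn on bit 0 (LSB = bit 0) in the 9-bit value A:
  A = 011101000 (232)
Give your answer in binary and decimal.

Mask = 1 << 0 = 000000001
Bit 0 of A is 0, so OR-ing with the mask flips it to 1.
  011101000
| 000000001
-----------
  011101001

Answer: 011101001 (233)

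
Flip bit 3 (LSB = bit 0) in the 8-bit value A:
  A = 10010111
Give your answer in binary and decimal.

Mask = 1 << 3 = 00001000
Bit 3 of A is 0; XOR with the mask flips it to 1.
  10010111
^ 00001000
----------
  10011111

Answer: 10011111 (159)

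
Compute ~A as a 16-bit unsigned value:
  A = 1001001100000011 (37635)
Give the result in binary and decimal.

Flip each bit (0->1, 1->0):
  1001001100000011
  0110110011111100

Answer: 0110110011111100 (27900)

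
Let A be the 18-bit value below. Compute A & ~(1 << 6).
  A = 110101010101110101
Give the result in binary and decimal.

Mask = ~(1 << 6) = 111111111110111111
Bit 6 of A is 1, so AND-ing with the mask clears it to 0.
  110101010101110101
& 111111111110111111
--------------------
  110101010100110101

Answer: 110101010100110101 (218421)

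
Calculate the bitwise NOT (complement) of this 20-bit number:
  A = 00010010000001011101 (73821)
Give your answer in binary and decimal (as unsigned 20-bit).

Flip each bit (0->1, 1->0):
  00010010000001011101
  11101101111110100010

Answer: 11101101111110100010 (974754)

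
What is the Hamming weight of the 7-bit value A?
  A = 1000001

1000001
1-bits at positions (from bit 0 = LSB): 0, 6
Count = 2

Answer: 2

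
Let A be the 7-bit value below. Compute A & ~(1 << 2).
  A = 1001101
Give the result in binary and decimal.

Mask = ~(1 << 2) = 1111011
Bit 2 of A is 1, so AND-ing with the mask clears it to 0.
  1001101
& 1111011
---------
  1001001

Answer: 1001001 (73)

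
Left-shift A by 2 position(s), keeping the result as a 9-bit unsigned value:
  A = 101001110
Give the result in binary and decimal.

Shift left by 2: drop the top 2 bit(s), append 2 zero(s) on the right.
  101001110  ->  discard [10], keep [1001110], append 00
= 100111000

Answer: 100111000 (312)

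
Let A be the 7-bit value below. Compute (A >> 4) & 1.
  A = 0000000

Bit 4 is the 5th from the right.
  0000000
    ^
That bit is 0.

Answer: 0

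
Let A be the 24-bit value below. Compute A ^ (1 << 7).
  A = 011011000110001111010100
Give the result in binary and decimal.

Mask = 1 << 7 = 000000000000000010000000
Bit 7 of A is 1; XOR with the mask flips it to 0.
  011011000110001111010100
^ 000000000000000010000000
--------------------------
  011011000110001101010100

Answer: 011011000110001101010100 (7103316)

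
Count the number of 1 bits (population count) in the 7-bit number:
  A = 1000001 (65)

1000001
1-bits at positions (from bit 0 = LSB): 0, 6
Count = 2

Answer: 2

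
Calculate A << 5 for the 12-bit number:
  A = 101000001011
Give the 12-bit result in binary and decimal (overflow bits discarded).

Shift left by 5: drop the top 5 bit(s), append 5 zero(s) on the right.
  101000001011  ->  discard [10100], keep [0001011], append 00000
= 000101100000

Answer: 000101100000 (352)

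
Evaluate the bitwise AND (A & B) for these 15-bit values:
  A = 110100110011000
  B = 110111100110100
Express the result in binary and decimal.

Apply & to each column (1 only where both bits are 1):
  110100110011000
& 110111100110100
-----------------
  110100100010000

Answer: 110100100010000 (26896)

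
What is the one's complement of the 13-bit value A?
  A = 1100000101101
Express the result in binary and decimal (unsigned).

Flip each bit (0->1, 1->0):
  1100000101101
  0011111010010

Answer: 0011111010010 (2002)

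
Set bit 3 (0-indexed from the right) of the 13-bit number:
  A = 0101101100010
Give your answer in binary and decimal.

Mask = 1 << 3 = 0000000001000
Bit 3 of A is 0, so OR-ing with the mask flips it to 1.
  0101101100010
| 0000000001000
---------------
  0101101101010

Answer: 0101101101010 (2922)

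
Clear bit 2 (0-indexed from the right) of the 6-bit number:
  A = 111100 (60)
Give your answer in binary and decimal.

Mask = ~(1 << 2) = 111011
Bit 2 of A is 1, so AND-ing with the mask clears it to 0.
  111100
& 111011
--------
  111000

Answer: 111000 (56)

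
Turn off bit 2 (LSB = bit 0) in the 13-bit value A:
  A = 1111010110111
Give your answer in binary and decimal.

Mask = ~(1 << 2) = 1111111111011
Bit 2 of A is 1, so AND-ing with the mask clears it to 0.
  1111010110111
& 1111111111011
---------------
  1111010110011

Answer: 1111010110011 (7859)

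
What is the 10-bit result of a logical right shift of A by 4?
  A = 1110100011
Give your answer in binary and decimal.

Logical shift right by 4: drop the bottom 4 bit(s), prepend 4 zero(s) on the left.
  1110100011  ->  keep [111010], discard [0011], prepend 0000
= 0000111010

Answer: 0000111010 (58)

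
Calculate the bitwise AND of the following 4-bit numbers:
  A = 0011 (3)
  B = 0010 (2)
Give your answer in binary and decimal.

Apply & to each column (1 only where both bits are 1):
  0011
& 0010
------
  0010

Answer: 0010 (2)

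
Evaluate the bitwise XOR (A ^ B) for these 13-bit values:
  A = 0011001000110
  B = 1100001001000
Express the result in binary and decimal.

Apply ^ to each column (1 where bits differ):
  0011001000110
^ 1100001001000
---------------
  1111000001110

Answer: 1111000001110 (7694)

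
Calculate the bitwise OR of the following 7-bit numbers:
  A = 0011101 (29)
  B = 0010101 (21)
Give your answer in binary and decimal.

Apply | to each column (1 where either bit is 1):
  0011101
| 0010101
---------
  0011101

Answer: 0011101 (29)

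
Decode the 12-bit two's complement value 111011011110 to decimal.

MSB is 1, so the value is negative. Find the magnitude:
1. Invert bits:  000100100001
2. Add 1:        000100100010  = 290
3. Apply sign:   -290

Answer: -290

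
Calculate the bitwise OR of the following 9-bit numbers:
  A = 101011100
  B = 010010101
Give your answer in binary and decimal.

Apply | to each column (1 where either bit is 1):
  101011100
| 010010101
-----------
  111011101

Answer: 111011101 (477)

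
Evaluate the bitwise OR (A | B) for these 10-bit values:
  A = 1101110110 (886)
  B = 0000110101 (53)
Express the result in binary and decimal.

Apply | to each column (1 where either bit is 1):
  1101110110
| 0000110101
------------
  1101110111

Answer: 1101110111 (887)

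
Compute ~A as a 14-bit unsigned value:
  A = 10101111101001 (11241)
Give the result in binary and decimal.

Flip each bit (0->1, 1->0):
  10101111101001
  01010000010110

Answer: 01010000010110 (5142)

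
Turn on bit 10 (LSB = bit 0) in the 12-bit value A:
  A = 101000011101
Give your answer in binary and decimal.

Mask = 1 << 10 = 010000000000
Bit 10 of A is 0, so OR-ing with the mask flips it to 1.
  101000011101
| 010000000000
--------------
  111000011101

Answer: 111000011101 (3613)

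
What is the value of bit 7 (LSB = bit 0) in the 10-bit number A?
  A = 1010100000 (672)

Bit 7 is the 8th from the right.
  1010100000
    ^
That bit is 1.

Answer: 1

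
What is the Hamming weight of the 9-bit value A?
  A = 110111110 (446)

110111110
1-bits at positions (from bit 0 = LSB): 1, 2, 3, 4, 5, 7, 8
Count = 7

Answer: 7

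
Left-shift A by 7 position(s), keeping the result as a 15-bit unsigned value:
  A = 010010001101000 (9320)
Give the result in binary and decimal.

Shift left by 7: drop the top 7 bit(s), append 7 zero(s) on the right.
  010010001101000  ->  discard [0100100], keep [01101000], append 0000000
= 011010000000000

Answer: 011010000000000 (13312)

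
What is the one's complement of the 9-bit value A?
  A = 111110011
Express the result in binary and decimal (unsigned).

Flip each bit (0->1, 1->0):
  111110011
  000001100

Answer: 000001100 (12)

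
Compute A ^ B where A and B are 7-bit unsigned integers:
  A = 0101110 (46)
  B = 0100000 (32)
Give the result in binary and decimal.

Apply ^ to each column (1 where bits differ):
  0101110
^ 0100000
---------
  0001110

Answer: 0001110 (14)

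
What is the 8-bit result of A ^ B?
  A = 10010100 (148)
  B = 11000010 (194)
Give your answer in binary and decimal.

Apply ^ to each column (1 where bits differ):
  10010100
^ 11000010
----------
  01010110

Answer: 01010110 (86)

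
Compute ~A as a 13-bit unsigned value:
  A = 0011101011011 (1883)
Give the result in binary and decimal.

Flip each bit (0->1, 1->0):
  0011101011011
  1100010100100

Answer: 1100010100100 (6308)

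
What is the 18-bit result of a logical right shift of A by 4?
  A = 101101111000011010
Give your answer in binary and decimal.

Logical shift right by 4: drop the bottom 4 bit(s), prepend 4 zero(s) on the left.
  101101111000011010  ->  keep [10110111100001], discard [1010], prepend 0000
= 000010110111100001

Answer: 000010110111100001 (11745)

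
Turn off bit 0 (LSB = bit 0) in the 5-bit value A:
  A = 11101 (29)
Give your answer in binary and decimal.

Mask = ~(1 << 0) = 11110
Bit 0 of A is 1, so AND-ing with the mask clears it to 0.
  11101
& 11110
-------
  11100

Answer: 11100 (28)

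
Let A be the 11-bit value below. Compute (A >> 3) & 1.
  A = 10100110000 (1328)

Bit 3 is the 4th from the right.
  10100110000
         ^
That bit is 0.

Answer: 0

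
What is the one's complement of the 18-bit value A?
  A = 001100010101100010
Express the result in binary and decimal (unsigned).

Flip each bit (0->1, 1->0):
  001100010101100010
  110011101010011101

Answer: 110011101010011101 (211613)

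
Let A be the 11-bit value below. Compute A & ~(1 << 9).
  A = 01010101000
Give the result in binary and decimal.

Mask = ~(1 << 9) = 10111111111
Bit 9 of A is 1, so AND-ing with the mask clears it to 0.
  01010101000
& 10111111111
-------------
  00010101000

Answer: 00010101000 (168)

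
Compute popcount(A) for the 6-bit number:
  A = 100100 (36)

100100
1-bits at positions (from bit 0 = LSB): 2, 5
Count = 2

Answer: 2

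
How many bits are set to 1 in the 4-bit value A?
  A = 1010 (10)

1010
1-bits at positions (from bit 0 = LSB): 1, 3
Count = 2

Answer: 2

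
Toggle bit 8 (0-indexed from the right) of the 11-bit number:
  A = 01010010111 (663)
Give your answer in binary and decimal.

Mask = 1 << 8 = 00100000000
Bit 8 of A is 0; XOR with the mask flips it to 1.
  01010010111
^ 00100000000
-------------
  01110010111

Answer: 01110010111 (919)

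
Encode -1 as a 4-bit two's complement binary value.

1. Binary of +1:  0001
2. Invert bits:     1110
3. Add 1:           1111

Answer: 1111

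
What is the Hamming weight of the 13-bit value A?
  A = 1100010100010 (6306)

1100010100010
1-bits at positions (from bit 0 = LSB): 1, 5, 7, 11, 12
Count = 5

Answer: 5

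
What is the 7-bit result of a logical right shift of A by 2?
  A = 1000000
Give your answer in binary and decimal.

Logical shift right by 2: drop the bottom 2 bit(s), prepend 2 zero(s) on the left.
  1000000  ->  keep [10000], discard [00], prepend 00
= 0010000

Answer: 0010000 (16)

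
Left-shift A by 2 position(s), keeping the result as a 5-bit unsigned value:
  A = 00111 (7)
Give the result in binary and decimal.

Shift left by 2: drop the top 2 bit(s), append 2 zero(s) on the right.
  00111  ->  discard [00], keep [111], append 00
= 11100

Answer: 11100 (28)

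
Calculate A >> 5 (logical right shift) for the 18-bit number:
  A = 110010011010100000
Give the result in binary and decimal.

Logical shift right by 5: drop the bottom 5 bit(s), prepend 5 zero(s) on the left.
  110010011010100000  ->  keep [1100100110101], discard [00000], prepend 00000
= 000001100100110101

Answer: 000001100100110101 (6453)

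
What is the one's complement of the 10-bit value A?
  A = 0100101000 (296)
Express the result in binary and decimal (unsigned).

Flip each bit (0->1, 1->0):
  0100101000
  1011010111

Answer: 1011010111 (727)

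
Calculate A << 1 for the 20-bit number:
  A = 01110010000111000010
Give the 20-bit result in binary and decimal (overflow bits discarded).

Shift left by 1: drop the top 1 bit(s), append 1 zero(s) on the right.
  01110010000111000010  ->  discard [0], keep [1110010000111000010], append 0
= 11100100001110000100

Answer: 11100100001110000100 (934788)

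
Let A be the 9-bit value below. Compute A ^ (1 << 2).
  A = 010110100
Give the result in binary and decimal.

Mask = 1 << 2 = 000000100
Bit 2 of A is 1; XOR with the mask flips it to 0.
  010110100
^ 000000100
-----------
  010110000

Answer: 010110000 (176)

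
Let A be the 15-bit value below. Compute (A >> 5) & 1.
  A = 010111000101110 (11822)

Bit 5 is the 6th from the right.
  010111000101110
           ^
That bit is 1.

Answer: 1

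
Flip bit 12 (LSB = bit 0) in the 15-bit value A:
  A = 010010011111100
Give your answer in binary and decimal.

Mask = 1 << 12 = 001000000000000
Bit 12 of A is 0; XOR with the mask flips it to 1.
  010010011111100
^ 001000000000000
-----------------
  011010011111100

Answer: 011010011111100 (13564)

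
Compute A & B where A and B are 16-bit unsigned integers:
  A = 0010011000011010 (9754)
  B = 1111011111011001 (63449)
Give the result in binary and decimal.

Apply & to each column (1 only where both bits are 1):
  0010011000011010
& 1111011111011001
------------------
  0010011000011000

Answer: 0010011000011000 (9752)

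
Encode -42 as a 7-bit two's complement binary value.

1. Binary of +42:  0101010
2. Invert bits:     1010101
3. Add 1:           1010110

Answer: 1010110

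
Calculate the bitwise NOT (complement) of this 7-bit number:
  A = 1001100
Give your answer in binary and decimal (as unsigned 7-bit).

Flip each bit (0->1, 1->0):
  1001100
  0110011

Answer: 0110011 (51)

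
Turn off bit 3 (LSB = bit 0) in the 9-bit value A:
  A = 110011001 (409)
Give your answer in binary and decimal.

Mask = ~(1 << 3) = 111110111
Bit 3 of A is 1, so AND-ing with the mask clears it to 0.
  110011001
& 111110111
-----------
  110010001

Answer: 110010001 (401)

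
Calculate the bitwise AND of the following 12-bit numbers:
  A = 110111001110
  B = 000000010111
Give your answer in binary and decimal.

Apply & to each column (1 only where both bits are 1):
  110111001110
& 000000010111
--------------
  000000000110

Answer: 000000000110 (6)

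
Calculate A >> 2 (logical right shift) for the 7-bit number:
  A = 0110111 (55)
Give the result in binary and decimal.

Logical shift right by 2: drop the bottom 2 bit(s), prepend 2 zero(s) on the left.
  0110111  ->  keep [01101], discard [11], prepend 00
= 0001101

Answer: 0001101 (13)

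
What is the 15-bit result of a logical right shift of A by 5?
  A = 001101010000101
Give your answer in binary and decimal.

Logical shift right by 5: drop the bottom 5 bit(s), prepend 5 zero(s) on the left.
  001101010000101  ->  keep [0011010100], discard [00101], prepend 00000
= 000000011010100

Answer: 000000011010100 (212)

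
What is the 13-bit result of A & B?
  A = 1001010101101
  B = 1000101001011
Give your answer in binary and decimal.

Apply & to each column (1 only where both bits are 1):
  1001010101101
& 1000101001011
---------------
  1000000001001

Answer: 1000000001001 (4105)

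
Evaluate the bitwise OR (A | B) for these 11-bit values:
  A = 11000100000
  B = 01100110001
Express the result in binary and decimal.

Apply | to each column (1 where either bit is 1):
  11000100000
| 01100110001
-------------
  11100110001

Answer: 11100110001 (1841)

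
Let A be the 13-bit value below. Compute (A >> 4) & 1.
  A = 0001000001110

Bit 4 is the 5th from the right.
  0001000001110
          ^
That bit is 0.

Answer: 0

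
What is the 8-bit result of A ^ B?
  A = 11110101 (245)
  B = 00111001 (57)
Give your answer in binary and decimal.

Apply ^ to each column (1 where bits differ):
  11110101
^ 00111001
----------
  11001100

Answer: 11001100 (204)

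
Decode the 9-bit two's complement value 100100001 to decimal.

MSB is 1, so the value is negative. Find the magnitude:
1. Invert bits:  011011110
2. Add 1:        011011111  = 223
3. Apply sign:   -223

Answer: -223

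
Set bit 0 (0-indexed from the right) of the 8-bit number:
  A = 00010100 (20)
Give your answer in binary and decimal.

Mask = 1 << 0 = 00000001
Bit 0 of A is 0, so OR-ing with the mask flips it to 1.
  00010100
| 00000001
----------
  00010101

Answer: 00010101 (21)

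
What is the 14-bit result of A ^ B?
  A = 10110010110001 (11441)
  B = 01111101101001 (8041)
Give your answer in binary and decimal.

Apply ^ to each column (1 where bits differ):
  10110010110001
^ 01111101101001
----------------
  11001111011000

Answer: 11001111011000 (13272)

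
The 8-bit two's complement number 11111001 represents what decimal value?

MSB is 1, so the value is negative. Find the magnitude:
1. Invert bits:  00000110
2. Add 1:        00000111  = 7
3. Apply sign:   -7

Answer: -7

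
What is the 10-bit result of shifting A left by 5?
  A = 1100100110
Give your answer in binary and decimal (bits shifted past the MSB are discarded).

Shift left by 5: drop the top 5 bit(s), append 5 zero(s) on the right.
  1100100110  ->  discard [11001], keep [00110], append 00000
= 0011000000

Answer: 0011000000 (192)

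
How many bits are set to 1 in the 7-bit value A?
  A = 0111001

0111001
1-bits at positions (from bit 0 = LSB): 0, 3, 4, 5
Count = 4

Answer: 4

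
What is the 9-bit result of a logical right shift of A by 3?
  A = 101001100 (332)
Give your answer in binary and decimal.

Logical shift right by 3: drop the bottom 3 bit(s), prepend 3 zero(s) on the left.
  101001100  ->  keep [101001], discard [100], prepend 000
= 000101001

Answer: 000101001 (41)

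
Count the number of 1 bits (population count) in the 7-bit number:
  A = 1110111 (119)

1110111
1-bits at positions (from bit 0 = LSB): 0, 1, 2, 4, 5, 6
Count = 6

Answer: 6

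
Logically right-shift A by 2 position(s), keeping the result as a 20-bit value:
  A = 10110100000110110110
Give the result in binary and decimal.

Logical shift right by 2: drop the bottom 2 bit(s), prepend 2 zero(s) on the left.
  10110100000110110110  ->  keep [101101000001101101], discard [10], prepend 00
= 00101101000001101101

Answer: 00101101000001101101 (184429)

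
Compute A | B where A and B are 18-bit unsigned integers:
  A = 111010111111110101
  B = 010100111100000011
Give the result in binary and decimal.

Apply | to each column (1 where either bit is 1):
  111010111111110101
| 010100111100000011
--------------------
  111110111111110111

Answer: 111110111111110111 (258039)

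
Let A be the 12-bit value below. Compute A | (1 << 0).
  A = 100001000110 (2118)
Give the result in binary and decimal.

Mask = 1 << 0 = 000000000001
Bit 0 of A is 0, so OR-ing with the mask flips it to 1.
  100001000110
| 000000000001
--------------
  100001000111

Answer: 100001000111 (2119)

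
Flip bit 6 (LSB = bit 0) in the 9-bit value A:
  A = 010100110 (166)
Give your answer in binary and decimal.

Mask = 1 << 6 = 001000000
Bit 6 of A is 0; XOR with the mask flips it to 1.
  010100110
^ 001000000
-----------
  011100110

Answer: 011100110 (230)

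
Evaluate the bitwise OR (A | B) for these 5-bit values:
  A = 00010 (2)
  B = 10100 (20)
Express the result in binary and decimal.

Apply | to each column (1 where either bit is 1):
  00010
| 10100
-------
  10110

Answer: 10110 (22)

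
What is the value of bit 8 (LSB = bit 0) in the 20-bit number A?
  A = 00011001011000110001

Bit 8 is the 9th from the right.
  00011001011000110001
             ^
That bit is 0.

Answer: 0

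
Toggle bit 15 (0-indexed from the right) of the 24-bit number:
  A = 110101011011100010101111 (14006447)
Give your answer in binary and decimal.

Mask = 1 << 15 = 000000001000000000000000
Bit 15 of A is 1; XOR with the mask flips it to 0.
  110101011011100010101111
^ 000000001000000000000000
--------------------------
  110101010011100010101111

Answer: 110101010011100010101111 (13973679)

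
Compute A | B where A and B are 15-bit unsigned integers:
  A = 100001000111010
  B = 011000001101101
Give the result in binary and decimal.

Apply | to each column (1 where either bit is 1):
  100001000111010
| 011000001101101
-----------------
  111001001111111

Answer: 111001001111111 (29311)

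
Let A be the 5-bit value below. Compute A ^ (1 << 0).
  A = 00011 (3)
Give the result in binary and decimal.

Mask = 1 << 0 = 00001
Bit 0 of A is 1; XOR with the mask flips it to 0.
  00011
^ 00001
-------
  00010

Answer: 00010 (2)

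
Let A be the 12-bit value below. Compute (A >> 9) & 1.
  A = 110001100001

Bit 9 is the 10th from the right.
  110001100001
    ^
That bit is 0.

Answer: 0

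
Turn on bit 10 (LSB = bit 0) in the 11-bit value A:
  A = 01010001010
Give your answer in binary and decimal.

Mask = 1 << 10 = 10000000000
Bit 10 of A is 0, so OR-ing with the mask flips it to 1.
  01010001010
| 10000000000
-------------
  11010001010

Answer: 11010001010 (1674)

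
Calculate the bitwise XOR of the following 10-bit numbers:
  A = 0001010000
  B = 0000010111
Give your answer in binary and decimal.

Apply ^ to each column (1 where bits differ):
  0001010000
^ 0000010111
------------
  0001000111

Answer: 0001000111 (71)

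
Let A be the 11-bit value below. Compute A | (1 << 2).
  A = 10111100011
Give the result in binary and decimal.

Mask = 1 << 2 = 00000000100
Bit 2 of A is 0, so OR-ing with the mask flips it to 1.
  10111100011
| 00000000100
-------------
  10111100111

Answer: 10111100111 (1511)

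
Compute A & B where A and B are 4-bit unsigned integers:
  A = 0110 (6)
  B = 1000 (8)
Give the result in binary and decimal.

Apply & to each column (1 only where both bits are 1):
  0110
& 1000
------
  0000

Answer: 0000 (0)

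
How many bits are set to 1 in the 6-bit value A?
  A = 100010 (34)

100010
1-bits at positions (from bit 0 = LSB): 1, 5
Count = 2

Answer: 2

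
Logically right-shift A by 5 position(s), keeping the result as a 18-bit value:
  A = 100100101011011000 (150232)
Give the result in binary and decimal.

Logical shift right by 5: drop the bottom 5 bit(s), prepend 5 zero(s) on the left.
  100100101011011000  ->  keep [1001001010110], discard [11000], prepend 00000
= 000001001001010110

Answer: 000001001001010110 (4694)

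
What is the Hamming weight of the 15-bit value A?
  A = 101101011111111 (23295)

101101011111111
1-bits at positions (from bit 0 = LSB): 0, 1, 2, 3, 4, 5, 6, 7, 9, 11, 12, 14
Count = 12

Answer: 12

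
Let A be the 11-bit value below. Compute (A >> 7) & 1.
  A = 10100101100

Bit 7 is the 8th from the right.
  10100101100
     ^
That bit is 0.

Answer: 0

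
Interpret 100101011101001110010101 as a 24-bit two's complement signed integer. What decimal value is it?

MSB is 1, so the value is negative. Find the magnitude:
1. Invert bits:  011010100010110001101010
2. Add 1:        011010100010110001101011  = 6958187
3. Apply sign:   -6958187

Answer: -6958187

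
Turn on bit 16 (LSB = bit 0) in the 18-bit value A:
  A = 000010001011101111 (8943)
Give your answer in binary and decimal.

Mask = 1 << 16 = 010000000000000000
Bit 16 of A is 0, so OR-ing with the mask flips it to 1.
  000010001011101111
| 010000000000000000
--------------------
  010010001011101111

Answer: 010010001011101111 (74479)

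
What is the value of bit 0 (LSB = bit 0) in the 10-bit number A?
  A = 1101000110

Bit 0 is the 1st from the right.
  1101000110
           ^
That bit is 0.

Answer: 0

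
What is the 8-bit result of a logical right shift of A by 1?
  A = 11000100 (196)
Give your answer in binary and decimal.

Logical shift right by 1: drop the bottom 1 bit(s), prepend 1 zero(s) on the left.
  11000100  ->  keep [1100010], discard [0], prepend 0
= 01100010

Answer: 01100010 (98)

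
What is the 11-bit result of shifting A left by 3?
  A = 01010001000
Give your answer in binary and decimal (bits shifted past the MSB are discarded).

Shift left by 3: drop the top 3 bit(s), append 3 zero(s) on the right.
  01010001000  ->  discard [010], keep [10001000], append 000
= 10001000000

Answer: 10001000000 (1088)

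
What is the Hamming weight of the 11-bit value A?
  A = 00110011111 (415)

00110011111
1-bits at positions (from bit 0 = LSB): 0, 1, 2, 3, 4, 7, 8
Count = 7

Answer: 7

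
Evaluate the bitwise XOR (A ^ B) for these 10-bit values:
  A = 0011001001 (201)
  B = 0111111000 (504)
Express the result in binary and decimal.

Apply ^ to each column (1 where bits differ):
  0011001001
^ 0111111000
------------
  0100110001

Answer: 0100110001 (305)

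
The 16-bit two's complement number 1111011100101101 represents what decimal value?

MSB is 1, so the value is negative. Find the magnitude:
1. Invert bits:  0000100011010010
2. Add 1:        0000100011010011  = 2259
3. Apply sign:   -2259

Answer: -2259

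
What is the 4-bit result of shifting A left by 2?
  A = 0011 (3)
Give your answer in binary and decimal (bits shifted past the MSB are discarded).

Shift left by 2: drop the top 2 bit(s), append 2 zero(s) on the right.
  0011  ->  discard [00], keep [11], append 00
= 1100

Answer: 1100 (12)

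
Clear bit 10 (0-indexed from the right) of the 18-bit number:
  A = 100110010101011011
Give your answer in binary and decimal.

Mask = ~(1 << 10) = 111111101111111111
Bit 10 of A is 1, so AND-ing with the mask clears it to 0.
  100110010101011011
& 111111101111111111
--------------------
  100110000101011011

Answer: 100110000101011011 (155995)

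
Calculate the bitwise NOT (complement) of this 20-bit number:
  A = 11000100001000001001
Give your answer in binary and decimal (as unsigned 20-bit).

Flip each bit (0->1, 1->0):
  11000100001000001001
  00111011110111110110

Answer: 00111011110111110110 (245238)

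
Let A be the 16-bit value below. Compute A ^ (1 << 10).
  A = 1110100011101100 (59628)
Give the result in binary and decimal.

Mask = 1 << 10 = 0000010000000000
Bit 10 of A is 0; XOR with the mask flips it to 1.
  1110100011101100
^ 0000010000000000
------------------
  1110110011101100

Answer: 1110110011101100 (60652)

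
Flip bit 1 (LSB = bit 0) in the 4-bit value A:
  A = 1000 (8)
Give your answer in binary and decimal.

Mask = 1 << 1 = 0010
Bit 1 of A is 0; XOR with the mask flips it to 1.
  1000
^ 0010
------
  1010

Answer: 1010 (10)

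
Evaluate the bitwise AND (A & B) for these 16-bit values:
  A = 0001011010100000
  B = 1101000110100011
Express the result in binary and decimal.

Apply & to each column (1 only where both bits are 1):
  0001011010100000
& 1101000110100011
------------------
  0001000010100000

Answer: 0001000010100000 (4256)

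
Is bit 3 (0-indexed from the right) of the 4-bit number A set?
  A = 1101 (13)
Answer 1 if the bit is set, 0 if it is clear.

Bit 3 is the 4th from the right.
  1101
  ^
That bit is 1.

Answer: 1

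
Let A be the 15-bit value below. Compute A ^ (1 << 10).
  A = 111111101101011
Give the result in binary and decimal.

Mask = 1 << 10 = 000010000000000
Bit 10 of A is 1; XOR with the mask flips it to 0.
  111111101101011
^ 000010000000000
-----------------
  111101101101011

Answer: 111101101101011 (31595)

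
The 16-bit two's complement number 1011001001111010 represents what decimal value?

MSB is 1, so the value is negative. Find the magnitude:
1. Invert bits:  0100110110000101
2. Add 1:        0100110110000110  = 19846
3. Apply sign:   -19846

Answer: -19846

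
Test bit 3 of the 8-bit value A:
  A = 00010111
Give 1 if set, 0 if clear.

Bit 3 is the 4th from the right.
  00010111
      ^
That bit is 0.

Answer: 0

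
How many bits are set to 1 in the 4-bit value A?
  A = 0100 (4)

0100
1-bits at positions (from bit 0 = LSB): 2
Count = 1

Answer: 1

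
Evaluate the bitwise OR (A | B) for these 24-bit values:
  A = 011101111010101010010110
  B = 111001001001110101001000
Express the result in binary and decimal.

Apply | to each column (1 where either bit is 1):
  011101111010101010010110
| 111001001001110101001000
--------------------------
  111101111011111111011110

Answer: 111101111011111111011110 (16236510)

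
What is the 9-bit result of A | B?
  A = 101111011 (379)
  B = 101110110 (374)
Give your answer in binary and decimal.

Apply | to each column (1 where either bit is 1):
  101111011
| 101110110
-----------
  101111111

Answer: 101111111 (383)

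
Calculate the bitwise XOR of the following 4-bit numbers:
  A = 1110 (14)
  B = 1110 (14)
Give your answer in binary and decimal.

Apply ^ to each column (1 where bits differ):
  1110
^ 1110
------
  0000

Answer: 0000 (0)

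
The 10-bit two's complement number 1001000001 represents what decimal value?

MSB is 1, so the value is negative. Find the magnitude:
1. Invert bits:  0110111110
2. Add 1:        0110111111  = 447
3. Apply sign:   -447

Answer: -447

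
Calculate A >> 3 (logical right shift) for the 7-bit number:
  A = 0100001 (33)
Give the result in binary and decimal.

Logical shift right by 3: drop the bottom 3 bit(s), prepend 3 zero(s) on the left.
  0100001  ->  keep [0100], discard [001], prepend 000
= 0000100

Answer: 0000100 (4)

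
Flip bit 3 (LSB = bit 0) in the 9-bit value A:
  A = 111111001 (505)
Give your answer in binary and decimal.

Mask = 1 << 3 = 000001000
Bit 3 of A is 1; XOR with the mask flips it to 0.
  111111001
^ 000001000
-----------
  111110001

Answer: 111110001 (497)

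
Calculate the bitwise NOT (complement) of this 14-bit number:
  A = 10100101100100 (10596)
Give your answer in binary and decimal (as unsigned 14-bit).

Flip each bit (0->1, 1->0):
  10100101100100
  01011010011011

Answer: 01011010011011 (5787)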